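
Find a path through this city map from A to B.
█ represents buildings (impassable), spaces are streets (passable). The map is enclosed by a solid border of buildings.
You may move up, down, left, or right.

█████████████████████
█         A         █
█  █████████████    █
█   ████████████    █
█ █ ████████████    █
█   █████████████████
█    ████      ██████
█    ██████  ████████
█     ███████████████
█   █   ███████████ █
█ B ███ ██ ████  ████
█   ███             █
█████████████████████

Finding the shortest path from A to B:
Movement: cardinal only
Path length: 19 steps
Directions: left → left → left → left → left → left → left → left → down → down → left → down → down → down → down → down → down → down → right

Solution:

█████████████████████
█ ↓←←←←←←←A         █
█ ↓█████████████    █
█↓↲ ████████████    █
█↓█ ████████████    █
█↓  █████████████████
█↓   ████      ██████
█↓   ██████  ████████
█↓    ███████████████
█↓  █   ███████████ █
█↳B ███ ██ ████  ████
█   ███             █
█████████████████████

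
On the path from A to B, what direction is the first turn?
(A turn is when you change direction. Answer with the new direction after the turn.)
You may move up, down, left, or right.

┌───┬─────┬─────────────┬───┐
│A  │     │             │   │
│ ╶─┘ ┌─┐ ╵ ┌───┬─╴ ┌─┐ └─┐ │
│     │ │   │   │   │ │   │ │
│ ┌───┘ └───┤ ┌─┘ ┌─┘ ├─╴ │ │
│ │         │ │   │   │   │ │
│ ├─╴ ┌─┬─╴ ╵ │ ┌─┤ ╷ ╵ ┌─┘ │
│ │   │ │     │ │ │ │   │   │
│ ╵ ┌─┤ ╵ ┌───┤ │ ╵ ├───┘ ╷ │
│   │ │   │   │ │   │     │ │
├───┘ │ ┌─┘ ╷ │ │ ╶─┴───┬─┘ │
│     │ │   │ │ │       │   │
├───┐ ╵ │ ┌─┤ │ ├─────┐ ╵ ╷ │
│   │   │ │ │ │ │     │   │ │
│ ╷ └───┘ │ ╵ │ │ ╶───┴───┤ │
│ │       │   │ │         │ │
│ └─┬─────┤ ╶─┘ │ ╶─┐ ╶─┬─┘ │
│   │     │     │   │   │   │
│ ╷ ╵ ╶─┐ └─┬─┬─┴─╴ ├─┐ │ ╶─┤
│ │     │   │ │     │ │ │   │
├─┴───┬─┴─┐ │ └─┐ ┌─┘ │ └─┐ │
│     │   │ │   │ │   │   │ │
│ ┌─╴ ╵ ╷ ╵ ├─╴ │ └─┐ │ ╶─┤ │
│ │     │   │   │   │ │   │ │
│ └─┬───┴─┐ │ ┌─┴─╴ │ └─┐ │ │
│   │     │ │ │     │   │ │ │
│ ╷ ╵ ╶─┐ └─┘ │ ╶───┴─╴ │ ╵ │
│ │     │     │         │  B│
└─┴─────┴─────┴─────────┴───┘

Directions: down, right, right, up, right, right, down, right, up, right, right, right, right, right, right, down, right, down, left, down, left, up, left, down, down, left, down, right, right, right, down, right, up, right, down, down, down, left, down, right, down, down, down, down
First turn direction: right

Solution:

┌───┬─────┬─────────────┬───┐
│A  │↱ → ↓│↱ → → → → → ↓│   │
│ ╶─┘ ┌─┐ ╵ ┌───┬─╴ ┌─┐ └─┐ │
│↳ → ↑│ │↳ ↑│   │   │ │↳ ↓│ │
│ ┌───┘ └───┤ ┌─┘ ┌─┘ ├─╴ │ │
│ │         │ │   │↓ ↰│↓ ↲│ │
│ ├─╴ ┌─┬─╴ ╵ │ ┌─┤ ╷ ╵ ┌─┘ │
│ │   │ │     │ │ │↓│↑ ↲│   │
│ ╵ ┌─┤ ╵ ┌───┤ │ ╵ ├───┘ ╷ │
│   │ │   │   │ │↓ ↲│     │ │
├───┘ │ ┌─┘ ╷ │ │ ╶─┴───┬─┘ │
│     │ │   │ │ │↳ → → ↓│↱ ↓│
├───┐ ╵ │ ┌─┤ │ ├─────┐ ╵ ╷ │
│   │   │ │ │ │ │     │↳ ↑│↓│
│ ╷ └───┘ │ ╵ │ │ ╶───┴───┤ │
│ │       │   │ │         │↓│
│ └─┬─────┤ ╶─┘ │ ╶─┐ ╶─┬─┘ │
│   │     │     │   │   │↓ ↲│
│ ╷ ╵ ╶─┐ └─┬─┬─┴─╴ ├─┐ │ ╶─┤
│ │     │   │ │     │ │ │↳ ↓│
├─┴───┬─┴─┐ │ └─┐ ┌─┘ │ └─┐ │
│     │   │ │   │ │   │   │↓│
│ ┌─╴ ╵ ╷ ╵ ├─╴ │ └─┐ │ ╶─┤ │
│ │     │   │   │   │ │   │↓│
│ └─┬───┴─┐ │ ┌─┴─╴ │ └─┐ │ │
│   │     │ │ │     │   │ │↓│
│ ╷ ╵ ╶─┐ └─┘ │ ╶───┴─╴ │ ╵ │
│ │     │     │         │  B│
└─┴─────┴─────┴─────────┴───┘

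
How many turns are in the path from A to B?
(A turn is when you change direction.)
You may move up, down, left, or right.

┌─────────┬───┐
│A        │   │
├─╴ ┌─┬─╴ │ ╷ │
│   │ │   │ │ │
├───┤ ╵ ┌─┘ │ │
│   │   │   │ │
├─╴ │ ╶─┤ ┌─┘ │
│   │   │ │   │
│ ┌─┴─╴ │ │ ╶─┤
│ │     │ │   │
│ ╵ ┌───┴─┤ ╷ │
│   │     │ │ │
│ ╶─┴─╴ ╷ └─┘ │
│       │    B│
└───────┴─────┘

Directions: right, right, right, right, down, left, down, left, down, right, down, left, left, down, left, down, right, right, right, up, right, down, right, right
Number of turns: 16

Solution:

┌─────────┬───┐
│A → → → ↓│   │
├─╴ ┌─┬─╴ │ ╷ │
│   │ │↓ ↲│ │ │
├───┤ ╵ ┌─┘ │ │
│   │↓ ↲│   │ │
├─╴ │ ╶─┤ ┌─┘ │
│   │↳ ↓│ │   │
│ ┌─┴─╴ │ │ ╶─┤
│ │↓ ← ↲│ │   │
│ ╵ ┌───┴─┤ ╷ │
│↓ ↲│  ↱ ↓│ │ │
│ ╶─┴─╴ ╷ └─┘ │
│↳ → → ↑│↳ → B│
└───────┴─────┘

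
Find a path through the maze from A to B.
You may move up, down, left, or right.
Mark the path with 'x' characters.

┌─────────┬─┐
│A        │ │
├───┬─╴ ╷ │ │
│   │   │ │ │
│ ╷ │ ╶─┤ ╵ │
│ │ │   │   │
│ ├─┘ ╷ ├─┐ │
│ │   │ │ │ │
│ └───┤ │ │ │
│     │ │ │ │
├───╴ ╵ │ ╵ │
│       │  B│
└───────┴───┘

Finding the shortest path through the maze:
Path length: 10 steps
Directions: right → right → right → right → down → down → right → down → down → down

Solution:

┌─────────┬─┐
│A x x x x│ │
├───┬─╴ ╷ │ │
│   │   │x│ │
│ ╷ │ ╶─┤ ╵ │
│ │ │   │x x│
│ ├─┘ ╷ ├─┐ │
│ │   │ │ │x│
│ └───┤ │ │ │
│     │ │ │x│
├───╴ ╵ │ ╵ │
│       │  B│
└───────┴───┘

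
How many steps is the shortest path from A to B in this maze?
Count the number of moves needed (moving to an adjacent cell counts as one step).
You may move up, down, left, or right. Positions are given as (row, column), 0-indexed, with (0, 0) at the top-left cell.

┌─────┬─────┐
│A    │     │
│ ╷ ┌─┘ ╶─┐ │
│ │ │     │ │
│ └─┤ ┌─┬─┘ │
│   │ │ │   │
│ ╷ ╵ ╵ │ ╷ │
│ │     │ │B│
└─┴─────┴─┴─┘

Using BFS to find shortest path:
Start: (0, 0), End: (3, 5)
Path found:
(0,0) → (1,0) → (2,0) → (2,1) → (3,1) → (3,2) → (2,2) → (1,2) → (1,3) → (0,3) → (0,4) → (0,5) → (1,5) → (2,5) → (3,5)
Number of steps: 14

Solution:

┌─────┬─────┐
│A    │↱ → ↓│
│ ╷ ┌─┘ ╶─┐ │
│↓│ │↱ ↑  │↓│
│ └─┤ ┌─┬─┘ │
│↳ ↓│↑│ │  ↓│
│ ╷ ╵ ╵ │ ╷ │
│ │↳ ↑  │ │B│
└─┴─────┴─┴─┘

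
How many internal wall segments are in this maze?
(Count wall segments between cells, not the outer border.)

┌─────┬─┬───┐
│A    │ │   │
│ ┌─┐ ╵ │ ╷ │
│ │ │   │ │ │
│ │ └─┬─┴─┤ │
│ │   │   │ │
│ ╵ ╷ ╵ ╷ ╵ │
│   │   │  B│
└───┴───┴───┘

Counting internal wall segments:
Total internal walls: 15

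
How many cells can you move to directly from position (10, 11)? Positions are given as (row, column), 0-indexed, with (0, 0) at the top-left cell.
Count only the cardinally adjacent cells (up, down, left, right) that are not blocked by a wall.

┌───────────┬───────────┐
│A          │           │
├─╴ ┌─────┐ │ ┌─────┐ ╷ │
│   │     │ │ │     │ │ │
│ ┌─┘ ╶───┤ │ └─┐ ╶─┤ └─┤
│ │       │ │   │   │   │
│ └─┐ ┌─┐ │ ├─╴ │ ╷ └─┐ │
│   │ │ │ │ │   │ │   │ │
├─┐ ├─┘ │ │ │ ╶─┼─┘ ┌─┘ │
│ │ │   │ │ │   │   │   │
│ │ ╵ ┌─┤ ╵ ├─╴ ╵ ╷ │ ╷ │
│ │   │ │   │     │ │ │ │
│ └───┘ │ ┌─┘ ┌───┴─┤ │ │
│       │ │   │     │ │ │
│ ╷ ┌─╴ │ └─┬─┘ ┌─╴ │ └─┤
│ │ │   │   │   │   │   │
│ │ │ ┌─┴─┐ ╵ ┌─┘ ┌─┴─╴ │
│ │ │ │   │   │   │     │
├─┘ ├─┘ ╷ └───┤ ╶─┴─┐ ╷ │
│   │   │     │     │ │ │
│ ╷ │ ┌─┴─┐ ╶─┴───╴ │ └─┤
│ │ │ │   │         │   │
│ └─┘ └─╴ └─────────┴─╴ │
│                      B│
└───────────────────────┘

Checking passable neighbors of (10, 11):
Neighbors: (11, 11), (10, 10)
Count: 2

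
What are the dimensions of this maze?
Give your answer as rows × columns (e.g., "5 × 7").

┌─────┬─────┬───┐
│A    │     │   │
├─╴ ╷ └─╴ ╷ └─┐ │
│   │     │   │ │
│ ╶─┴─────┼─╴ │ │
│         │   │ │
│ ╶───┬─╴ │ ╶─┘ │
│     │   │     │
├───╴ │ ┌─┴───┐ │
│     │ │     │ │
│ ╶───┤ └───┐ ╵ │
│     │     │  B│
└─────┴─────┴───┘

Counting the maze dimensions:
Rows (vertical): 6
Columns (horizontal): 8
Dimensions: 6 × 8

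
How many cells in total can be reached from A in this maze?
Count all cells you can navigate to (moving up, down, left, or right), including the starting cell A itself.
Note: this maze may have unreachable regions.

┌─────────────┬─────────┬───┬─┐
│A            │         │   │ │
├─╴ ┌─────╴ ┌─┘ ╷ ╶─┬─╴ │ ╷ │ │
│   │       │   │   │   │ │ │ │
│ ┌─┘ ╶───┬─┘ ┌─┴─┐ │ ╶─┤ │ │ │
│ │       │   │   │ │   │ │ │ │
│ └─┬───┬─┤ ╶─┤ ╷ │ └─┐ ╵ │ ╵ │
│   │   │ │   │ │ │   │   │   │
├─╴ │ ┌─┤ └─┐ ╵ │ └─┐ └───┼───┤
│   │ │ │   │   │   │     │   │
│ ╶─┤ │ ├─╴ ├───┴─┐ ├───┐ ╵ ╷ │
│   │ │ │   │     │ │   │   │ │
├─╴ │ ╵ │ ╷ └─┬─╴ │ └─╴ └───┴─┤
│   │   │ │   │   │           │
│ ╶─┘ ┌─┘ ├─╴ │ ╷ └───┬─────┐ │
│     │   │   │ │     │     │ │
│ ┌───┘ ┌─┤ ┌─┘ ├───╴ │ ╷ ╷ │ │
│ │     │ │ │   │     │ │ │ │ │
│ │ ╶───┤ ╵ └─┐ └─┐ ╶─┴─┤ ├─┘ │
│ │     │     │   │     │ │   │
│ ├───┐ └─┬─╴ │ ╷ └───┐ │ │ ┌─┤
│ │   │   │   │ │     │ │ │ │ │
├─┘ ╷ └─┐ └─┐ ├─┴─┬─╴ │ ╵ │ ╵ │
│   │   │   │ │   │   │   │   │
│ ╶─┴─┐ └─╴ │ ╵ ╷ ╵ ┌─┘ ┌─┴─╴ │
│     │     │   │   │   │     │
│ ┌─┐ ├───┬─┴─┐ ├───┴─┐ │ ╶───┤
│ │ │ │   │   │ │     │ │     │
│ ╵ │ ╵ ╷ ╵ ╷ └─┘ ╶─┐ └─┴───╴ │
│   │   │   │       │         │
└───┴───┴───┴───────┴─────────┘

Using BFS/flood-fill to find all reachable cells from A:
Maze size: 15 × 15 = 225 total cells
185 cell(s) are walled off and cannot be reached from A.
Reachable cells: 40

Reachable region (· marks reachable cells):

┌─────────────┬─────────┬───┬─┐
│A · · · · · ·│         │   │ │
├─╴ ┌─────╴ ┌─┘ ╷ ╶─┬─╴ │ ╷ │ │
│· ·│· · · ·│   │   │   │ │ │ │
│ ┌─┘ ╶───┬─┘ ┌─┴─┐ │ ╶─┤ │ │ │
│·│· · · ·│   │   │ │   │ │ │ │
│ └─┬───┬─┤ ╶─┤ ╷ │ └─┐ ╵ │ ╵ │
│· ·│· ·│ │   │ │ │   │   │   │
├─╴ │ ┌─┤ └─┐ ╵ │ └─┐ └───┼───┤
│· ·│·│·│   │   │   │     │   │
│ ╶─┤ │ ├─╴ ├───┴─┐ ├───┐ ╵ ╷ │
│· ·│·│·│   │     │ │   │   │ │
├─╴ │ ╵ │ ╷ └─┬─╴ │ └─╴ └───┴─┤
│· ·│· ·│ │   │   │           │
│ ╶─┘ ┌─┘ ├─╴ │ ╷ └───┬─────┐ │
│· · ·│   │   │ │     │     │ │
│ ┌───┘ ┌─┤ ┌─┘ ├───╴ │ ╷ ╷ │ │
│·│     │ │ │   │     │ │ │ │ │
│ │ ╶───┤ ╵ └─┐ └─┐ ╶─┴─┤ ├─┘ │
│·│     │     │   │     │ │   │
│ ├───┐ └─┬─╴ │ ╷ └───┐ │ │ ┌─┤
│·│   │   │   │ │     │ │ │ │ │
├─┘ ╷ └─┐ └─┐ ├─┴─┬─╴ │ ╵ │ ╵ │
│   │   │   │ │   │   │   │   │
│ ╶─┴─┐ └─╴ │ ╵ ╷ ╵ ┌─┘ ┌─┴─╴ │
│     │     │   │   │   │     │
│ ┌─┐ ├───┬─┴─┐ ├───┴─┐ │ ╶───┤
│ │ │ │   │   │ │     │ │     │
│ ╵ │ ╵ ╷ ╵ ╷ └─┘ ╶─┐ └─┴───╴ │
│   │   │   │       │         │
└───┴───┴───┴───────┴─────────┘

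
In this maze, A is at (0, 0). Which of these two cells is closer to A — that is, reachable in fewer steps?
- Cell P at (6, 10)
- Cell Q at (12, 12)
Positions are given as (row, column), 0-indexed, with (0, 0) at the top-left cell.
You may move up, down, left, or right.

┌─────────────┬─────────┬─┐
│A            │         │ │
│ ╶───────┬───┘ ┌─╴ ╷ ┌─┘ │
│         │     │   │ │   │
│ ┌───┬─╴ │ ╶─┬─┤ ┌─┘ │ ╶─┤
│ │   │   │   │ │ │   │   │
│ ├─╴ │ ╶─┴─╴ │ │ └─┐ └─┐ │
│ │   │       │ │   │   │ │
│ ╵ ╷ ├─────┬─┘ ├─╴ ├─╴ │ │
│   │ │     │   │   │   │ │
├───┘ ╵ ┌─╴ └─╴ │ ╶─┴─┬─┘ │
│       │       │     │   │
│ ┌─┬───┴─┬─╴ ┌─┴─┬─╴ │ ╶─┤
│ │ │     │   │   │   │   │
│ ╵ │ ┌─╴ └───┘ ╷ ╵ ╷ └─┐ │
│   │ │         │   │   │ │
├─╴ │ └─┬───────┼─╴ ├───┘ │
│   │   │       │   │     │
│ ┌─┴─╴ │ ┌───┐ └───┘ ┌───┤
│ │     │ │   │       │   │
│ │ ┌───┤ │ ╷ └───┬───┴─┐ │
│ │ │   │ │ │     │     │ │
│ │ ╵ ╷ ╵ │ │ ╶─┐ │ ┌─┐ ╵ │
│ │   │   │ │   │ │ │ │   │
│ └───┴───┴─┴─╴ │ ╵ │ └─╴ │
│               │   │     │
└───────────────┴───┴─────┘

Shortest path A → P at (6, 10): 30 steps
Shortest path A → Q at (12, 12): 42 steps

P is closer (30 steps vs 42 steps).

Path to P:

┌─────────────┬─────────┬─┐
│A            │↱ → ↓    │ │
│ ╶───────┬───┘ ┌─╴ ╷ ┌─┘ │
│↳ → → → ↓│↱ → ↑│↓ ↲│ │   │
│ ┌───┬─╴ │ ╶─┬─┤ ┌─┘ │ ╶─┤
│ │   │↓ ↲│↑ ↰│ │↓│   │   │
│ ├─╴ │ ╶─┴─╴ │ │ └─┐ └─┐ │
│ │   │↳ → → ↑│ │↳ ↓│   │ │
│ ╵ ╷ ├─────┬─┘ ├─╴ ├─╴ │ │
│   │ │     │   │↓ ↲│   │ │
├───┘ ╵ ┌─╴ └─╴ │ ╶─┴─┬─┘ │
│       │       │↳ → ↓│   │
│ ┌─┬───┴─┬─╴ ┌─┴─┬─╴ │ ╶─┤
│ │ │     │   │   │  P│   │
│ ╵ │ ┌─╴ └───┘ ╷ ╵ ╷ └─┐ │
│   │ │         │   │   │ │
├─╴ │ └─┬───────┼─╴ ├───┘ │
│   │   │       │   │     │
│ ┌─┴─╴ │ ┌───┐ └───┘ ┌───┤
│ │     │ │   │       │   │
│ │ ┌───┤ │ ╷ └───┬───┴─┐ │
│ │ │   │ │ │     │     │ │
│ │ ╵ ╷ ╵ │ │ ╶─┐ │ ┌─┐ ╵ │
│ │   │   │ │   │ │ │ │   │
│ └───┴───┴─┴─╴ │ ╵ │ └─╴ │
│               │   │     │
└───────────────┴───┴─────┘

Path to Q:

┌─────────────┬─────────┬─┐
│A            │         │ │
│ ╶───────┬───┘ ┌─╴ ╷ ┌─┘ │
│↓        │     │   │ │   │
│ ┌───┬─╴ │ ╶─┬─┤ ┌─┘ │ ╶─┤
│↓│   │   │   │ │ │   │   │
│ ├─╴ │ ╶─┴─╴ │ │ └─┐ └─┐ │
│↓│↱ ↓│       │ │   │   │ │
│ ╵ ╷ ├─────┬─┘ ├─╴ ├─╴ │ │
│↳ ↑│↓│     │   │   │   │ │
├───┘ ╵ ┌─╴ └─╴ │ ╶─┴─┬─┘ │
│↓ ← ↲  │       │     │   │
│ ┌─┬───┴─┬─╴ ┌─┴─┬─╴ │ ╶─┤
│↓│ │     │   │   │   │   │
│ ╵ │ ┌─╴ └───┘ ╷ ╵ ╷ └─┐ │
│↳ ↓│ │         │   │   │ │
├─╴ │ └─┬───────┼─╴ ├───┘ │
│↓ ↲│   │       │   │     │
│ ┌─┴─╴ │ ┌───┐ └───┘ ┌───┤
│↓│     │ │   │       │   │
│ │ ┌───┤ │ ╷ └───┬───┴─┐ │
│↓│ │   │ │ │↱ → ↓│↱ → ↓│ │
│ │ ╵ ╷ ╵ │ │ ╶─┐ │ ┌─┐ ╵ │
│↓│   │   │ │↑ ↰│↓│↑│ │↳ ↓│
│ └───┴───┴─┴─╴ │ ╵ │ └─╴ │
│↳ → → → → → → ↑│↳ ↑│    Q│
└───────────────┴───┴─────┘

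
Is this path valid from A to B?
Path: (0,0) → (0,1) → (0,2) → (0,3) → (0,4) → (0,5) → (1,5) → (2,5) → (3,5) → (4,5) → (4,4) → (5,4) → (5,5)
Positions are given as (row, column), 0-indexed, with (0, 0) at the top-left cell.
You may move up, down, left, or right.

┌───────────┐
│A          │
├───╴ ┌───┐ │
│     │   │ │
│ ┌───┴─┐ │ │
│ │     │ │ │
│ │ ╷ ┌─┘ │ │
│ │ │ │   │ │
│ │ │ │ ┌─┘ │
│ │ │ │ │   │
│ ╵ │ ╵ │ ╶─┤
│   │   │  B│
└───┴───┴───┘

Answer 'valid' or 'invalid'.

Checking path validity:
Result: All consecutive moves are passable.

valid

Correct solution:

┌───────────┐
│A → → → → ↓│
├───╴ ┌───┐ │
│     │   │↓│
│ ┌───┴─┐ │ │
│ │     │ │↓│
│ │ ╷ ┌─┘ │ │
│ │ │ │   │↓│
│ │ │ │ ┌─┘ │
│ │ │ │ │↓ ↲│
│ ╵ │ ╵ │ ╶─┤
│   │   │↳ B│
└───┴───┴───┘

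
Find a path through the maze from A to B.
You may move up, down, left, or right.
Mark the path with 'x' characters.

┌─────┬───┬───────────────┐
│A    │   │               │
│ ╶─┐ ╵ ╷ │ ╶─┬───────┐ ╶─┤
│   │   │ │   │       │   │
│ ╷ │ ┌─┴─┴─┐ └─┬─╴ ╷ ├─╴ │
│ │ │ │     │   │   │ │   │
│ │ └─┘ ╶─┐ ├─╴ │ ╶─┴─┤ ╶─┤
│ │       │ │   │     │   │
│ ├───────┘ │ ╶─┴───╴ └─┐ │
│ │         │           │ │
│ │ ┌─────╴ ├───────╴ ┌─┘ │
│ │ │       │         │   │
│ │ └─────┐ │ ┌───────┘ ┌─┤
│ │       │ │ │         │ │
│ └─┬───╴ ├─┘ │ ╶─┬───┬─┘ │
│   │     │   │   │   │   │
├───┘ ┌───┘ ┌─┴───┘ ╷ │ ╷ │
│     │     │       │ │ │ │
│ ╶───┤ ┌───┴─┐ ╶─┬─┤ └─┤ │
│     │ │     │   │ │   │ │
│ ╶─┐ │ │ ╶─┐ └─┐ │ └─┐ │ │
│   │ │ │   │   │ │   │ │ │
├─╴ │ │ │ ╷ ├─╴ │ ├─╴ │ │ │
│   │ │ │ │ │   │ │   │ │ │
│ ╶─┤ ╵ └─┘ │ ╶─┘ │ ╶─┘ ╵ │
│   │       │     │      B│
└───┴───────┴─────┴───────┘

Finding the shortest path through the maze:
Path length: 64 steps
Directions: down → right → down → down → right → right → up → right → right → down → down → left → left → left → left → down → down → right → right → right → down → left → left → down → left → left → down → right → right → down → down → down → right → right → right → up → up → left → up → right → right → down → right → down → left → down → right → right → up → up → up → left → up → right → right → up → right → down → down → right → down → down → down → right

Solution:

┌─────┬───┬───────────────┐
│A    │   │               │
│ ╶─┐ ╵ ╷ │ ╶─┬───────┐ ╶─┤
│x x│   │ │   │       │   │
│ ╷ │ ┌─┴─┴─┐ └─┬─╴ ╷ ├─╴ │
│ │x│ │x x x│   │   │ │   │
│ │ └─┘ ╶─┐ ├─╴ │ ╶─┴─┤ ╶─┤
│ │x x x  │x│   │     │   │
│ ├───────┘ │ ╶─┴───╴ └─┐ │
│ │x x x x x│           │ │
│ │ ┌─────╴ ├───────╴ ┌─┘ │
│ │x│       │         │   │
│ │ └─────┐ │ ┌───────┘ ┌─┤
│ │x x x x│ │ │         │ │
│ └─┬───╴ ├─┘ │ ╶─┬───┬─┘ │
│   │x x x│   │   │x x│   │
├───┘ ┌───┘ ┌─┴───┘ ╷ │ ╷ │
│x x x│     │  x x x│x│ │ │
│ ╶───┤ ┌───┴─┐ ╶─┬─┤ └─┤ │
│x x x│ │x x x│x x│ │x x│ │
│ ╶─┐ │ │ ╶─┐ └─┐ │ └─┐ │ │
│   │x│ │x x│x x│x│   │x│ │
├─╴ │ │ │ ╷ ├─╴ │ ├─╴ │ │ │
│   │x│ │ │x│x x│x│   │x│ │
│ ╶─┤ ╵ └─┘ │ ╶─┘ │ ╶─┘ ╵ │
│   │x x x x│x x x│    x B│
└───┴───────┴─────┴───────┘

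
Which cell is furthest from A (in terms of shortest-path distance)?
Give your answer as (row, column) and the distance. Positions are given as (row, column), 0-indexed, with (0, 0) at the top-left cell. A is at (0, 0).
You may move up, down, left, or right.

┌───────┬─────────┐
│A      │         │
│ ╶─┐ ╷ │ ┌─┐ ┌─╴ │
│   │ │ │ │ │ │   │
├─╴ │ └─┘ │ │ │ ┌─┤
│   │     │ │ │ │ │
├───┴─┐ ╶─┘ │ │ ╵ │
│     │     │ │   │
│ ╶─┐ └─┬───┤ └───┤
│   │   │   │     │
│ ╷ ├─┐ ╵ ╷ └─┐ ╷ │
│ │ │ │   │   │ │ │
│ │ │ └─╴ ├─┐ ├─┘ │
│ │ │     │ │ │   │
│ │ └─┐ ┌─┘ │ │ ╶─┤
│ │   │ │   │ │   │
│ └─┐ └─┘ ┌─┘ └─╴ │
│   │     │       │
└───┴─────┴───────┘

Computing BFS distances from A to all cells:
Furthest cell: (6, 5)
Distance: 49 steps

Path from A to the furthest cell:

┌───────┬─────────┐
│A → ↓  │↱ → ↓    │
│ ╶─┐ ╷ │ ┌─┐ ┌─╴ │
│   │↓│ │↑│ │↓│   │
├─╴ │ └─┘ │ │ │ ┌─┤
│   │↳ → ↑│ │↓│ │ │
├───┴─┐ ╶─┘ │ │ ╵ │
│↓ ← ↰│     │↓│   │
│ ╶─┐ └─┬───┤ └───┤
│↳ ↓│↑ ↰│↓ ↰│↳ → ↓│
│ ╷ ├─┐ ╵ ╷ └─┐ ╷ │
│ │↓│ │↑ ↲│↑ ↰│ │↓│
│ │ │ └─╴ ├─┐ ├─┘ │
│ │↓│     │B│↑│↓ ↲│
│ │ └─┐ ┌─┘ │ │ ╶─┤
│ │↳ ↓│ │↱ ↑│↑│↳ ↓│
│ └─┐ └─┘ ┌─┘ └─╴ │
│   │↳ → ↑│  ↑ ← ↲│
└───┴─────┴───────┘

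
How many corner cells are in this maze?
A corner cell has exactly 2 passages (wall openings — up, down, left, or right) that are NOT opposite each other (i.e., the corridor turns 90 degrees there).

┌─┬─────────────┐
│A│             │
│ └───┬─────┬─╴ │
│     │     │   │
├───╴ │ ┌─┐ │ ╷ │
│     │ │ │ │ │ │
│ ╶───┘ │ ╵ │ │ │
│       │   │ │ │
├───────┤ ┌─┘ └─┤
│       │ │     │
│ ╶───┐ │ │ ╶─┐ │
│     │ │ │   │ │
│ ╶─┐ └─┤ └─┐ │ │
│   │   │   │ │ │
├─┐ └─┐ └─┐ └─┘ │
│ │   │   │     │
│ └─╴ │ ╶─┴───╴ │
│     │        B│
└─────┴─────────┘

Counting corner cells (2 non-opposite passages):
Total corners: 31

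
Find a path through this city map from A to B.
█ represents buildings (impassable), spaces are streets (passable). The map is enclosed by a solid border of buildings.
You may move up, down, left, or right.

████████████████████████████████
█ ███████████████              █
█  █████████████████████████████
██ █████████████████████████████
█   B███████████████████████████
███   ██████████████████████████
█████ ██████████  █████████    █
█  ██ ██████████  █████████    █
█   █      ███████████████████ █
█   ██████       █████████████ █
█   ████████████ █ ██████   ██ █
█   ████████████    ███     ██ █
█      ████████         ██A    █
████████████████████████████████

Finding the shortest path from A to B:
Movement: cardinal only
Path length: 32 steps
Directions: up → left → left → left → down → left → left → left → left → up → left → left → left → up → up → left → left → left → left → left → left → up → left → left → left → left → left → up → up → up → left → up

Solution:

████████████████████████████████
█ ███████████████              █
█  █████████████████████████████
██ █████████████████████████████
█   B███████████████████████████
███ ↑↰██████████████████████████
█████↑██████████  █████████    █
█  ██↑██████████  █████████    █
█   █↑←←←←↰███████████████████ █
█   ██████↑←←←←←↰█████████████ █
█   ████████████↑█ ██████   ██ █
█   ████████████↑←←↰███↓←←↰ ██ █
█      ████████    ↑←←←↲██A    █
████████████████████████████████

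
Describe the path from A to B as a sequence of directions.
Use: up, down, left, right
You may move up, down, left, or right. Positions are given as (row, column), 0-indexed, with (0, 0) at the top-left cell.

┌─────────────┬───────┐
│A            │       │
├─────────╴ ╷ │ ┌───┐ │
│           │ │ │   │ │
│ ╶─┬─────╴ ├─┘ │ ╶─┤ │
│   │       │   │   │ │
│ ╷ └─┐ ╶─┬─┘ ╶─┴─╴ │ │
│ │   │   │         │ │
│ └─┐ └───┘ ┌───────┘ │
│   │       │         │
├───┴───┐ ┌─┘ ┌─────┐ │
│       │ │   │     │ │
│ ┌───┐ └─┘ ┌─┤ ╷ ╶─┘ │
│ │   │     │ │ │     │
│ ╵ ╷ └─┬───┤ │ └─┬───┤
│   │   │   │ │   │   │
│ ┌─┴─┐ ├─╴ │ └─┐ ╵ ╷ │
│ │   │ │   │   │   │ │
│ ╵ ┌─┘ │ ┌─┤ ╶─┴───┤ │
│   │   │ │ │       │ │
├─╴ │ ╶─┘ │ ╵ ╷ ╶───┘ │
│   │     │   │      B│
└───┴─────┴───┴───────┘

Finding the path and converting it to directions:
Path through cells: (0,0) → (0,1) → (0,2) → (0,3) → (0,4) → (0,5) → (1,5) → (1,4) → (1,3) → (1,2) → (1,1) → (1,0) → (2,0) → (2,1) → (3,1) → (3,2) → (4,2) → (4,3) → (4,4) → (4,5) → (3,5) → (3,6) → (2,6) → (2,7) → (1,7) → (0,7) → (0,8) → (0,9) → (0,10) → (1,10) → (2,10) → (3,10) → (4,10) → (5,10) → (6,10) → (6,9) → (6,8) → (5,8) → (5,7) → (6,7) → (7,7) → (7,8) → (8,8) → (8,9) → (7,9) → (7,10) → (8,10) → (9,10) → (10,10)
Directions: right, right, right, right, right, down, left, left, left, left, left, down, right, down, right, down, right, right, right, up, right, up, right, up, up, right, right, right, down, down, down, down, down, down, left, left, up, left, down, down, right, down, right, up, right, down, down, down

Solution:

┌─────────────┬───────┐
│A → → → → ↓  │↱ → → ↓│
├─────────╴ ╷ │ ┌───┐ │
│↓ ← ← ← ← ↲│ │↑│   │↓│
│ ╶─┬─────╴ ├─┘ │ ╶─┤ │
│↳ ↓│       │↱ ↑│   │↓│
│ ╷ └─┐ ╶─┬─┘ ╶─┴─╴ │ │
│ │↳ ↓│   │↱ ↑      │↓│
│ └─┐ └───┘ ┌───────┘ │
│   │↳ → → ↑│        ↓│
├───┴───┐ ┌─┘ ┌─────┐ │
│       │ │   │↓ ↰  │↓│
│ ┌───┐ └─┘ ┌─┤ ╷ ╶─┘ │
│ │   │     │ │↓│↑ ← ↲│
│ ╵ ╷ └─┬───┤ │ └─┬───┤
│   │   │   │ │↳ ↓│↱ ↓│
│ ┌─┴─┐ ├─╴ │ └─┐ ╵ ╷ │
│ │   │ │   │   │↳ ↑│↓│
│ ╵ ┌─┘ │ ┌─┤ ╶─┴───┤ │
│   │   │ │ │       │↓│
├─╴ │ ╶─┘ │ ╵ ╷ ╶───┘ │
│   │     │   │      B│
└───┴─────┴───┴───────┘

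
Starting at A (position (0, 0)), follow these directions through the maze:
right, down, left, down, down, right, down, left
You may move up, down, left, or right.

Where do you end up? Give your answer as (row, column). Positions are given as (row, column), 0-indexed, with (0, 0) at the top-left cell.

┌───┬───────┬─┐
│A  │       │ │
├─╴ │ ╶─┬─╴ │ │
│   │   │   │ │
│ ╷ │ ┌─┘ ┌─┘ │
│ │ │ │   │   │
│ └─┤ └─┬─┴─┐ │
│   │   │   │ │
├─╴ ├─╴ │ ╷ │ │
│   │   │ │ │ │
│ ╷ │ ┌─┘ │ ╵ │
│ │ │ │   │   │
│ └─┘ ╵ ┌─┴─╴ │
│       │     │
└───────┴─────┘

Following directions step by step:
Start: (0, 0)
  right: (0, 0) → (0, 1)
  down: (0, 1) → (1, 1)
  left: (1, 1) → (1, 0)
  down: (1, 0) → (2, 0)
  down: (2, 0) → (3, 0)
  right: (3, 0) → (3, 1)
  down: (3, 1) → (4, 1)
  left: (4, 1) → (4, 0)
Final position: (4, 0)

Path taken:

┌───┬───────┬─┐
│A ↓│       │ │
├─╴ │ ╶─┬─╴ │ │
│↓ ↲│   │   │ │
│ ╷ │ ┌─┘ ┌─┘ │
│↓│ │ │   │   │
│ └─┤ └─┬─┴─┐ │
│↳ ↓│   │   │ │
├─╴ ├─╴ │ ╷ │ │
│B ↲│   │ │ │ │
│ ╷ │ ┌─┘ │ ╵ │
│ │ │ │   │   │
│ └─┘ ╵ ┌─┴─╴ │
│       │     │
└───────┴─────┘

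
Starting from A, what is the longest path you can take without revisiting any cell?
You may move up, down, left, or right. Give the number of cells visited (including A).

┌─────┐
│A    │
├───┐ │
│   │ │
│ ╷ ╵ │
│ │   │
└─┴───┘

Finding longest simple path using DFS:
Start: (0, 0)
Longest path visits 9 cells
Path: A → right → right → down → down → left → up → left → down

Solution:

┌─────┐
│A → ↓│
├───┐ │
│↓ ↰│↓│
│ ╷ ╵ │
│B│↑ ↲│
└─┴───┘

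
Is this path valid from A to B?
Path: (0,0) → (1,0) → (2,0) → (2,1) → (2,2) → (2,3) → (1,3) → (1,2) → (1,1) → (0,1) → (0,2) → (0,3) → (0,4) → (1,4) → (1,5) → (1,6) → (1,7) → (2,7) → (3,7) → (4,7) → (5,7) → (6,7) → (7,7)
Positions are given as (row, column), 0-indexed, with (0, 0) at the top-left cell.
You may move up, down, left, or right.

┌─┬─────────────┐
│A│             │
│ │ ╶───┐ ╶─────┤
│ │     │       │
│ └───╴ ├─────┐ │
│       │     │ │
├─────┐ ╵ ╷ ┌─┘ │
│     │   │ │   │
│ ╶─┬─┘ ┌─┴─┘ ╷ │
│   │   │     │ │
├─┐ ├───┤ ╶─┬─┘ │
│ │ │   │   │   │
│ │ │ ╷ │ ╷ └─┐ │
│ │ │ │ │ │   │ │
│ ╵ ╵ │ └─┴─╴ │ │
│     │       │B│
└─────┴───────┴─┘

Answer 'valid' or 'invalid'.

Checking path validity:
Result: All consecutive moves are passable.

valid

Correct solution:

┌─┬─────────────┐
│A│↱ → → ↓      │
│ │ ╶───┐ ╶─────┤
│↓│↑ ← ↰│↳ → → ↓│
│ └───╴ ├─────┐ │
│↳ → → ↑│     │↓│
├─────┐ ╵ ╷ ┌─┘ │
│     │   │ │  ↓│
│ ╶─┬─┘ ┌─┴─┘ ╷ │
│   │   │     │↓│
├─┐ ├───┤ ╶─┬─┘ │
│ │ │   │   │  ↓│
│ │ │ ╷ │ ╷ └─┐ │
│ │ │ │ │ │   │↓│
│ ╵ ╵ │ └─┴─╴ │ │
│     │       │B│
└─────┴───────┴─┘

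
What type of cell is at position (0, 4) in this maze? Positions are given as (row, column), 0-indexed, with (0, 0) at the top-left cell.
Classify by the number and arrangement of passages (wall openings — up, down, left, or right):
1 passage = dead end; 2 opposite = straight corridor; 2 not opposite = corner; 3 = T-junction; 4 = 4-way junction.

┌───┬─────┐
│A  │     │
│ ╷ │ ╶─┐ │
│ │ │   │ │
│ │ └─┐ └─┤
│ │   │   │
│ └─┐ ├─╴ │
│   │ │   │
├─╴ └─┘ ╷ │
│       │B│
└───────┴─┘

Checking cell at (0, 4):
Number of passages: 2
Cell type: corner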